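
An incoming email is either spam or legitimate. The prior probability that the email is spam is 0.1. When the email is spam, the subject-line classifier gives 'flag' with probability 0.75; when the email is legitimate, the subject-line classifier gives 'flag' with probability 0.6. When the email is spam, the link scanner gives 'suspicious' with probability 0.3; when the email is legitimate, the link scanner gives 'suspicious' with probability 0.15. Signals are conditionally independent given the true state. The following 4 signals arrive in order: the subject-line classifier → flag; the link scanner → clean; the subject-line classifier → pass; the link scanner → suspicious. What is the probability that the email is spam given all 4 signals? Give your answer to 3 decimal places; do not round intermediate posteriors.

After the subject-line classifier='flag': P(spam) = 0.75·0.1000 / (0.75·0.1000 + 0.6·0.9000) ≈ 0.1220
After the link scanner='clean': P(spam) = 0.7·0.1220 / (0.7·0.1220 + 0.85·0.8780) ≈ 0.1026
After the subject-line classifier='pass': P(spam) = 0.25·0.1026 / (0.25·0.1026 + 0.4·0.8974) ≈ 0.0667
After the link scanner='suspicious': P(spam) = 0.3·0.0667 / (0.3·0.0667 + 0.15·0.9333) ≈ 0.1251

0.125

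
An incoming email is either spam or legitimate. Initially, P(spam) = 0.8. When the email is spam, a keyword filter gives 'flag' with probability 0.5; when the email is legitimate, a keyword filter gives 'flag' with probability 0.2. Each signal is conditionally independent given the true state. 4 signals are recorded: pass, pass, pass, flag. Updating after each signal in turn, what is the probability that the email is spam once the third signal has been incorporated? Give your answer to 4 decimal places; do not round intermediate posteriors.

0.4941

After 'pass': P(spam) = 0.5·0.8000 / (0.5·0.8000 + 0.8·0.2000) ≈ 0.7143
After 'pass': P(spam) = 0.5·0.7143 / (0.5·0.7143 + 0.8·0.2857) ≈ 0.6098
After 'pass': P(spam) = 0.5·0.6098 / (0.5·0.6098 + 0.8·0.3902) ≈ 0.4941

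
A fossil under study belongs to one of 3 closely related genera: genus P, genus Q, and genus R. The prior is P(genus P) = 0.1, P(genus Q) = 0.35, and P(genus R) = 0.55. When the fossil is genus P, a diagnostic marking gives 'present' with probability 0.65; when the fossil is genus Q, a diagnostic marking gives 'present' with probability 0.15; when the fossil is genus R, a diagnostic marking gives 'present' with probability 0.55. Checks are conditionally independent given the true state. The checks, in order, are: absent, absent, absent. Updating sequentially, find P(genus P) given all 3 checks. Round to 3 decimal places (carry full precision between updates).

After 'absent': normaliser = 0.35·0.1000 + 0.85·0.3500 + 0.45·0.5500; P(genus P) ≈ 0.0603, P(genus Q) ≈ 0.5129, P(genus R) ≈ 0.4267
After 'absent': normaliser = 0.35·0.0603 + 0.85·0.5129 + 0.45·0.4267; P(genus P) ≈ 0.0325, P(genus Q) ≈ 0.6716, P(genus R) ≈ 0.2958
After 'absent': normaliser = 0.35·0.0325 + 0.85·0.6716 + 0.45·0.2958; P(genus P) ≈ 0.0159, P(genus Q) ≈ 0.7980, P(genus R) ≈ 0.1861

0.016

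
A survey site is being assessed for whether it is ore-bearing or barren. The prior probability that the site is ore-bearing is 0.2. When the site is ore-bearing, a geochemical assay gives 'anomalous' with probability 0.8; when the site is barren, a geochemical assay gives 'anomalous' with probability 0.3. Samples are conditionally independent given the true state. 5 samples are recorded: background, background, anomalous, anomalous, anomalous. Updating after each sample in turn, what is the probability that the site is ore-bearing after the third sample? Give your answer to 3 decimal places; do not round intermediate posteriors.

Each posterior becomes the prior for the next update.
After 'background': P(ore) = 0.2·0.2000 / (0.2·0.2000 + 0.7·0.8000) ≈ 0.0667
After 'background': P(ore) = 0.2·0.0667 / (0.2·0.0667 + 0.7·0.9333) ≈ 0.0200
After 'anomalous': P(ore) = 0.8·0.0200 / (0.8·0.0200 + 0.3·0.9800) ≈ 0.0516

0.052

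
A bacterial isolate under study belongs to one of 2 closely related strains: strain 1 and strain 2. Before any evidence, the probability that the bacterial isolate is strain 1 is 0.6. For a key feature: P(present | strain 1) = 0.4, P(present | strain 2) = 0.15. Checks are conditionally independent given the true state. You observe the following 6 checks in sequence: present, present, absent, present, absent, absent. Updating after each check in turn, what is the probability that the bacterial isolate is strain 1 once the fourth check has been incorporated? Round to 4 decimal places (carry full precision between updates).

0.9526

Apply Bayes' rule sequentially, carrying P(strain 1) forward.
After 'present': P(strain 1) = 0.4·0.6000 / (0.4·0.6000 + 0.15·0.4000) ≈ 0.8000
After 'present': P(strain 1) = 0.4·0.8000 / (0.4·0.8000 + 0.15·0.2000) ≈ 0.9143
After 'absent': P(strain 1) = 0.6·0.9143 / (0.6·0.9143 + 0.85·0.0857) ≈ 0.8828
After 'present': P(strain 1) = 0.4·0.8828 / (0.4·0.8828 + 0.15·0.1172) ≈ 0.9526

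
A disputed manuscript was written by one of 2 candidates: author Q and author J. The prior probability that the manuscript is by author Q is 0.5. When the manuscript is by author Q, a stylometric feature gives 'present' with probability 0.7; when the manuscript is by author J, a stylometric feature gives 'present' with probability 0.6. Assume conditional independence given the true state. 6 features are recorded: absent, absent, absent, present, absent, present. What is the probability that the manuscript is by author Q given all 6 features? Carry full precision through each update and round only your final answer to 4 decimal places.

0.3010

After 'absent': P(author Q) = 0.3·0.5000 / (0.3·0.5000 + 0.4·0.5000) ≈ 0.4286
After 'absent': P(author Q) = 0.3·0.4286 / (0.3·0.4286 + 0.4·0.5714) ≈ 0.3600
After 'absent': P(author Q) = 0.3·0.3600 / (0.3·0.3600 + 0.4·0.6400) ≈ 0.2967
After 'present': P(author Q) = 0.7·0.2967 / (0.7·0.2967 + 0.6·0.7033) ≈ 0.3298
After 'absent': P(author Q) = 0.3·0.3298 / (0.3·0.3298 + 0.4·0.6702) ≈ 0.2696
After 'present': P(author Q) = 0.7·0.2696 / (0.7·0.2696 + 0.6·0.7304) ≈ 0.3010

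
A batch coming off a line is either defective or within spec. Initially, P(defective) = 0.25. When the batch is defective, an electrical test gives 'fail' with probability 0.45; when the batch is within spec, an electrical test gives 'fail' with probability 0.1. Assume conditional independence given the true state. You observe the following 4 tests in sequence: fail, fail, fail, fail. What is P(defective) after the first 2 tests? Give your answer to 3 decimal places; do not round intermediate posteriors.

Apply Bayes' rule sequentially, carrying P(defective) forward.
After 'fail': P(defective) = 0.45·0.2500 / (0.45·0.2500 + 0.1·0.7500) ≈ 0.6000
After 'fail': P(defective) = 0.45·0.6000 / (0.45·0.6000 + 0.1·0.4000) ≈ 0.8710

0.871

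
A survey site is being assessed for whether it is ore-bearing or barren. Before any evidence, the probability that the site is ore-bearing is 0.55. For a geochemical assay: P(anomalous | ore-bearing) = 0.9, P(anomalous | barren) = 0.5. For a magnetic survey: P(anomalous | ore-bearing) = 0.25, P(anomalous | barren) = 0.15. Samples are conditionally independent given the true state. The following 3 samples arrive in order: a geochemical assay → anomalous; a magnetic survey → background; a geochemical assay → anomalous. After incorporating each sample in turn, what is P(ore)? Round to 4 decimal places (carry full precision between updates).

0.7775

After a geochemical assay='anomalous': P(ore) = 0.9·0.5500 / (0.9·0.5500 + 0.5·0.4500) ≈ 0.6875
After a magnetic survey='background': P(ore) = 0.75·0.6875 / (0.75·0.6875 + 0.85·0.3125) ≈ 0.6600
After a geochemical assay='anomalous': P(ore) = 0.9·0.6600 / (0.9·0.6600 + 0.5·0.3400) ≈ 0.7775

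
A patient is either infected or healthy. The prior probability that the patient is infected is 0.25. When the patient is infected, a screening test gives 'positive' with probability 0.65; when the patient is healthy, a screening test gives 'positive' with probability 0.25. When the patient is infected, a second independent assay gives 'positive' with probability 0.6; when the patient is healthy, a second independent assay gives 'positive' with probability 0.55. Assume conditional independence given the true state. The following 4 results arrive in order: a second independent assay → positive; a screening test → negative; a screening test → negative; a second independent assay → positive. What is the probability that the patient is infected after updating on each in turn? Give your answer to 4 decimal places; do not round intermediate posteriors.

Each posterior becomes the prior for the next update.
After a second independent assay='positive': P(infected) = 0.6·0.2500 / (0.6·0.2500 + 0.55·0.7500) ≈ 0.2667
After a screening test='negative': P(infected) = 0.35·0.2667 / (0.35·0.2667 + 0.75·0.7333) ≈ 0.1451
After a screening test='negative': P(infected) = 0.35·0.1451 / (0.35·0.1451 + 0.75·0.8549) ≈ 0.0734
After a second independent assay='positive': P(infected) = 0.6·0.0734 / (0.6·0.0734 + 0.55·0.9266) ≈ 0.0795

0.0795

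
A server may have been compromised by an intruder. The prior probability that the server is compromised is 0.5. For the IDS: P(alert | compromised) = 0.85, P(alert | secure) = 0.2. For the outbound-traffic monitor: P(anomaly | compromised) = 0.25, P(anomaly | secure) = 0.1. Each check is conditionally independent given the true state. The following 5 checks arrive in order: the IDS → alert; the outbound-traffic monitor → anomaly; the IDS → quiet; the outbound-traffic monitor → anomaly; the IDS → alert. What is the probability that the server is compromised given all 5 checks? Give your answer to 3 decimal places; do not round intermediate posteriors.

0.955

Each posterior becomes the prior for the next update.
After the IDS='alert': P(compromised) = 0.85·0.5000 / (0.85·0.5000 + 0.2·0.5000) ≈ 0.8095
After the outbound-traffic monitor='anomaly': P(compromised) = 0.25·0.8095 / (0.25·0.8095 + 0.1·0.1905) ≈ 0.9140
After the IDS='quiet': P(compromised) = 0.15·0.9140 / (0.15·0.9140 + 0.8·0.0860) ≈ 0.6658
After the outbound-traffic monitor='anomaly': P(compromised) = 0.25·0.6658 / (0.25·0.6658 + 0.1·0.3342) ≈ 0.8328
After the IDS='alert': P(compromised) = 0.85·0.8328 / (0.85·0.8328 + 0.2·0.1672) ≈ 0.9549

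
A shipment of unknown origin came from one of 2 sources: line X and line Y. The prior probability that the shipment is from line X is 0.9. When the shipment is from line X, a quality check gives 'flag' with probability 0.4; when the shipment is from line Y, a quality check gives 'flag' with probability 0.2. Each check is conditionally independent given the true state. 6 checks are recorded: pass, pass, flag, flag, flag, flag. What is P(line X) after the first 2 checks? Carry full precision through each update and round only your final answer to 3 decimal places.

0.835

Apply Bayes' rule sequentially, carrying P(line X) forward.
After 'pass': P(line X) = 0.6·0.9000 / (0.6·0.9000 + 0.8·0.1000) ≈ 0.8710
After 'pass': P(line X) = 0.6·0.8710 / (0.6·0.8710 + 0.8·0.1290) ≈ 0.8351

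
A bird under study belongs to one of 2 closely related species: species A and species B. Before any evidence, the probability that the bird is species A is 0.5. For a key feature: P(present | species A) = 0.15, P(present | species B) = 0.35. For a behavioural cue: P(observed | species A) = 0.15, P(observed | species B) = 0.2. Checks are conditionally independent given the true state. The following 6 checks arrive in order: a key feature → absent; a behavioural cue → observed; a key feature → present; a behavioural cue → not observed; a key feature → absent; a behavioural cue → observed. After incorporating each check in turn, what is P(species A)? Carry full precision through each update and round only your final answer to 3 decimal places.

0.305

Apply Bayes' rule sequentially, carrying P(species A) forward.
After a key feature='absent': P(species A) = 0.85·0.5000 / (0.85·0.5000 + 0.65·0.5000) ≈ 0.5667
After a behavioural cue='observed': P(species A) = 0.15·0.5667 / (0.15·0.5667 + 0.2·0.4333) ≈ 0.4951
After a key feature='present': P(species A) = 0.15·0.4951 / (0.15·0.4951 + 0.35·0.5049) ≈ 0.2959
After a behavioural cue='not observed': P(species A) = 0.85·0.2959 / (0.85·0.2959 + 0.8·0.7041) ≈ 0.3087
After a key feature='absent': P(species A) = 0.85·0.3087 / (0.85·0.3087 + 0.65·0.6913) ≈ 0.3687
After a behavioural cue='observed': P(species A) = 0.15·0.3687 / (0.15·0.3687 + 0.2·0.6313) ≈ 0.3046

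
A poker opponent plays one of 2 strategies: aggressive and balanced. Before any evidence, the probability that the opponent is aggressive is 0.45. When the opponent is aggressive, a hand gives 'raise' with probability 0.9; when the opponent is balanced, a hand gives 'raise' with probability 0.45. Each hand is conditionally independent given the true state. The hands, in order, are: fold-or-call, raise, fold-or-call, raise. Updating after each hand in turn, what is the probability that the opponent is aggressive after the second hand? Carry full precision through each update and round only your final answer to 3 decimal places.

0.229

After 'fold-or-call': P(aggressive) = 0.1·0.4500 / (0.1·0.4500 + 0.55·0.5500) ≈ 0.1295
After 'raise': P(aggressive) = 0.9·0.1295 / (0.9·0.1295 + 0.45·0.8705) ≈ 0.2293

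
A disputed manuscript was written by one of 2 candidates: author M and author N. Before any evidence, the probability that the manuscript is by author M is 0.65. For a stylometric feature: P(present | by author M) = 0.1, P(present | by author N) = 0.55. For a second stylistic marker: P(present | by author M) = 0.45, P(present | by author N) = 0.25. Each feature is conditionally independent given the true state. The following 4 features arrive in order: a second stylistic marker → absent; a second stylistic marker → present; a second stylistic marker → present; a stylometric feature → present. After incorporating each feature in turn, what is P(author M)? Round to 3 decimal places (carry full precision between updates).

0.445

After a second stylistic marker='absent': P(author M) = 0.55·0.6500 / (0.55·0.6500 + 0.75·0.3500) ≈ 0.5766
After a second stylistic marker='present': P(author M) = 0.45·0.5766 / (0.45·0.5766 + 0.25·0.4234) ≈ 0.7103
After a second stylistic marker='present': P(author M) = 0.45·0.7103 / (0.45·0.7103 + 0.25·0.2897) ≈ 0.8152
After a stylometric feature='present': P(author M) = 0.1·0.8152 / (0.1·0.8152 + 0.55·0.1848) ≈ 0.4451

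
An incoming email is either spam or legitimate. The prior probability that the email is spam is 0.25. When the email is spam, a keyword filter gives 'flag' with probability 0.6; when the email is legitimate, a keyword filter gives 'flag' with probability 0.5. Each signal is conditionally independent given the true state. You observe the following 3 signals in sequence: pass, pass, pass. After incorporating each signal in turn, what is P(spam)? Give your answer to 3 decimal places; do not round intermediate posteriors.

After 'pass': P(spam) = 0.4·0.2500 / (0.4·0.2500 + 0.5·0.7500) ≈ 0.2105
After 'pass': P(spam) = 0.4·0.2105 / (0.4·0.2105 + 0.5·0.7895) ≈ 0.1758
After 'pass': P(spam) = 0.4·0.1758 / (0.4·0.1758 + 0.5·0.8242) ≈ 0.1458

0.146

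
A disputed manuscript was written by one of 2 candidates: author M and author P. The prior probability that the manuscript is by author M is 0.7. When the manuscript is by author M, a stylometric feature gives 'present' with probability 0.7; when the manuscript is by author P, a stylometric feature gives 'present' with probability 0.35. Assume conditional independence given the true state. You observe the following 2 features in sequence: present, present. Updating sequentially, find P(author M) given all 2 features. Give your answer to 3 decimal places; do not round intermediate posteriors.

0.903

After 'present': P(author M) = 0.7·0.7000 / (0.7·0.7000 + 0.35·0.3000) ≈ 0.8235
After 'present': P(author M) = 0.7·0.8235 / (0.7·0.8235 + 0.35·0.1765) ≈ 0.9032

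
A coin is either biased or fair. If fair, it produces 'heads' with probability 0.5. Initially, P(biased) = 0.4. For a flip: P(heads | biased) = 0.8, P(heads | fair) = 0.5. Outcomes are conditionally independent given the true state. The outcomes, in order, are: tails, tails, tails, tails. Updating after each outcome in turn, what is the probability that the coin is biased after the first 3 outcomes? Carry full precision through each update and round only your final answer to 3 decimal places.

After 'tails': P(biased) = 0.2·0.4000 / (0.2·0.4000 + 0.5·0.6000) ≈ 0.2105
After 'tails': P(biased) = 0.2·0.2105 / (0.2·0.2105 + 0.5·0.7895) ≈ 0.0964
After 'tails': P(biased) = 0.2·0.0964 / (0.2·0.0964 + 0.5·0.9036) ≈ 0.0409

0.041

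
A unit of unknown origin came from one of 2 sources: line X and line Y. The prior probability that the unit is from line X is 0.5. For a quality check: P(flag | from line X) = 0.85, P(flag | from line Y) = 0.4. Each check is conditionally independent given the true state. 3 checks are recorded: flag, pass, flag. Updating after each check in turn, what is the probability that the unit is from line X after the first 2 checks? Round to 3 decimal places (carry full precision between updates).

0.347

After 'flag': P(line X) = 0.85·0.5000 / (0.85·0.5000 + 0.4·0.5000) ≈ 0.6800
After 'pass': P(line X) = 0.15·0.6800 / (0.15·0.6800 + 0.6·0.3200) ≈ 0.3469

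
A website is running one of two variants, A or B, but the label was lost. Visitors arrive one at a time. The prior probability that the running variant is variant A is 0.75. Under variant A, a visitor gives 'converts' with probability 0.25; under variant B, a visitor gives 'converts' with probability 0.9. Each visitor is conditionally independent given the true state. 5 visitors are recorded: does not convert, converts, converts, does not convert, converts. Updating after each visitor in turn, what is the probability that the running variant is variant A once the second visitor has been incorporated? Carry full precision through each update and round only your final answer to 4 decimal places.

Each posterior becomes the prior for the next update.
After 'does not convert': P(A) = 0.75·0.7500 / (0.75·0.7500 + 0.1·0.2500) ≈ 0.9574
After 'converts': P(A) = 0.25·0.9574 / (0.25·0.9574 + 0.9·0.0426) ≈ 0.8621

0.8621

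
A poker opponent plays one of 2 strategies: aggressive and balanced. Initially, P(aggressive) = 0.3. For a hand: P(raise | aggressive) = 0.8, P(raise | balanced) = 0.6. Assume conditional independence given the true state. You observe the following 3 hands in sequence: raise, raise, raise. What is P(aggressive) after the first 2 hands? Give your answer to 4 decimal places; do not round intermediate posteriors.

After 'raise': P(aggressive) = 0.8·0.3000 / (0.8·0.3000 + 0.6·0.7000) ≈ 0.3636
After 'raise': P(aggressive) = 0.8·0.3636 / (0.8·0.3636 + 0.6·0.6364) ≈ 0.4324

0.4324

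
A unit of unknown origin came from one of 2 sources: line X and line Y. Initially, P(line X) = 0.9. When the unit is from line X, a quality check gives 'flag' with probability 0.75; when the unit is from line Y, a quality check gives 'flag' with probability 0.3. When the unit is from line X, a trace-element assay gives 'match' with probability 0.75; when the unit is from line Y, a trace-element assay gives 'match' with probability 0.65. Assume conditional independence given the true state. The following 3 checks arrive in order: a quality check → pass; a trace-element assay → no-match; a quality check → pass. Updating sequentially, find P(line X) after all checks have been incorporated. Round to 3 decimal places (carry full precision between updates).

Apply Bayes' rule sequentially, carrying P(line X) forward.
After a quality check='pass': P(line X) = 0.25·0.9000 / (0.25·0.9000 + 0.7·0.1000) ≈ 0.7627
After a trace-element assay='no-match': P(line X) = 0.25·0.7627 / (0.25·0.7627 + 0.35·0.2373) ≈ 0.6966
After a quality check='pass': P(line X) = 0.25·0.6966 / (0.25·0.6966 + 0.7·0.3034) ≈ 0.4505

0.451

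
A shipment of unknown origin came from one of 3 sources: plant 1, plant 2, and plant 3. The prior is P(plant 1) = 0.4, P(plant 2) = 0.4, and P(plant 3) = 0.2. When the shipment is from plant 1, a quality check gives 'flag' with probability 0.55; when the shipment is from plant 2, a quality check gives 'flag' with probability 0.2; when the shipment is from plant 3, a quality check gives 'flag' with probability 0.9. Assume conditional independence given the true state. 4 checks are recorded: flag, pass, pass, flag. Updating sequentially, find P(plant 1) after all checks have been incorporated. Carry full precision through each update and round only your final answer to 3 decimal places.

After 'flag': normaliser = 0.55·0.4000 + 0.2·0.4000 + 0.9·0.2000; P(plant 1) ≈ 0.4583, P(plant 2) ≈ 0.1667, P(plant 3) ≈ 0.3750
After 'pass': normaliser = 0.45·0.4583 + 0.8·0.1667 + 0.1·0.3750; P(plant 1) ≈ 0.5470, P(plant 2) ≈ 0.3536, P(plant 3) ≈ 0.0994
After 'pass': normaliser = 0.45·0.5470 + 0.8·0.3536 + 0.1·0.0994; P(plant 1) ≈ 0.4567, P(plant 2) ≈ 0.5249, P(plant 3) ≈ 0.0185
After 'flag': normaliser = 0.55·0.4567 + 0.2·0.5249 + 0.9·0.0185; P(plant 1) ≈ 0.6738, P(plant 2) ≈ 0.2816, P(plant 3) ≈ 0.0446

0.674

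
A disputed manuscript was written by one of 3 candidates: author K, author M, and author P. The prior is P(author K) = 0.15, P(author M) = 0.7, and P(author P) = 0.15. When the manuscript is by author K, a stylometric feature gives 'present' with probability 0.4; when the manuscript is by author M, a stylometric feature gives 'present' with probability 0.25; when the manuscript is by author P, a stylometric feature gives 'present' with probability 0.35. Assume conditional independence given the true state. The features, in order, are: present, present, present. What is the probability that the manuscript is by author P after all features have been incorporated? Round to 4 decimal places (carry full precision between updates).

After 'present': normaliser = 0.4·0.1500 + 0.25·0.7000 + 0.35·0.1500; P(author K) ≈ 0.2087, P(author M) ≈ 0.6087, P(author P) ≈ 0.1826
After 'present': normaliser = 0.4·0.2087 + 0.25·0.6087 + 0.35·0.1826; P(author K) ≈ 0.2787, P(author M) ≈ 0.5080, P(author P) ≈ 0.2134
After 'present': normaliser = 0.4·0.2787 + 0.25·0.5080 + 0.35·0.2134; P(author K) ≈ 0.3560, P(author M) ≈ 0.4056, P(author P) ≈ 0.2385

0.2385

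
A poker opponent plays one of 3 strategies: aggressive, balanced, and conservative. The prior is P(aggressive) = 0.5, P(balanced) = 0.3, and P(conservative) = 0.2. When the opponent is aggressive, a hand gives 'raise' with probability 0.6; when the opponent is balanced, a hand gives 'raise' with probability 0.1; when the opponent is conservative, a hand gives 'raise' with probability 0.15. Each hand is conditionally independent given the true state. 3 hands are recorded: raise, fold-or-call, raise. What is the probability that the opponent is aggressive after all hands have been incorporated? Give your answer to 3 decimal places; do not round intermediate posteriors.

After 'raise': normaliser = 0.6·0.5000 + 0.1·0.3000 + 0.15·0.2000; P(aggressive) ≈ 0.8333, P(balanced) ≈ 0.0833, P(conservative) ≈ 0.0833
After 'fold-or-call': normaliser = 0.4·0.8333 + 0.9·0.0833 + 0.85·0.0833; P(aggressive) ≈ 0.6957, P(balanced) ≈ 0.1565, P(conservative) ≈ 0.1478
After 'raise': normaliser = 0.6·0.6957 + 0.1·0.1565 + 0.15·0.1478; P(aggressive) ≈ 0.9169, P(balanced) ≈ 0.0344, P(conservative) ≈ 0.0487

0.917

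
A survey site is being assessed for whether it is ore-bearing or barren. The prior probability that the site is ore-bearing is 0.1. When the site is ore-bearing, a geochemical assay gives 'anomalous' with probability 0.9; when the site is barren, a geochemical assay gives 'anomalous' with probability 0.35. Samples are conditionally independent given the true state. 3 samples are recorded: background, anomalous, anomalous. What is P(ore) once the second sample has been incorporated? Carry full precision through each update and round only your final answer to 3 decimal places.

After 'background': P(ore) = 0.1·0.1000 / (0.1·0.1000 + 0.65·0.9000) ≈ 0.0168
After 'anomalous': P(ore) = 0.9·0.0168 / (0.9·0.0168 + 0.35·0.9832) ≈ 0.0421

0.042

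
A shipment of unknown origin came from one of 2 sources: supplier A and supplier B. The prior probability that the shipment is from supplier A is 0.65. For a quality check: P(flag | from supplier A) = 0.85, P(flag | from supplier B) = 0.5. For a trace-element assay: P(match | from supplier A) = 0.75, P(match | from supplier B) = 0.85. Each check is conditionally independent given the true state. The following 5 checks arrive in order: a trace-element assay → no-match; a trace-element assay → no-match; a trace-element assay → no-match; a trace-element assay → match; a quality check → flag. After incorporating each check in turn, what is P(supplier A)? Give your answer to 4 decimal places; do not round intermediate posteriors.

0.9280

After a trace-element assay='no-match': P(supplier A) = 0.25·0.6500 / (0.25·0.6500 + 0.15·0.3500) ≈ 0.7558
After a trace-element assay='no-match': P(supplier A) = 0.25·0.7558 / (0.25·0.7558 + 0.15·0.2442) ≈ 0.8376
After a trace-element assay='no-match': P(supplier A) = 0.25·0.8376 / (0.25·0.8376 + 0.15·0.1624) ≈ 0.8958
After a trace-element assay='match': P(supplier A) = 0.75·0.8958 / (0.75·0.8958 + 0.85·0.1042) ≈ 0.8835
After a quality check='flag': P(supplier A) = 0.85·0.8835 / (0.85·0.8835 + 0.5·0.1165) ≈ 0.9280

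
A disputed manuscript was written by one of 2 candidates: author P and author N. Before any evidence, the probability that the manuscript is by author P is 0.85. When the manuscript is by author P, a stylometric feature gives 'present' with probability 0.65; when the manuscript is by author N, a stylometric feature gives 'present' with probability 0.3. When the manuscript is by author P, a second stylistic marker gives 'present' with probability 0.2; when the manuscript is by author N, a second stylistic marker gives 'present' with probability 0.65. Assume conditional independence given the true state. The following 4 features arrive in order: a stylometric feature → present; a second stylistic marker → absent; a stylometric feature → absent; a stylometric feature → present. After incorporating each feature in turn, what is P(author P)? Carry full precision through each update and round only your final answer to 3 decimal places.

0.968

Apply Bayes' rule sequentially, carrying P(author P) forward.
After a stylometric feature='present': P(author P) = 0.65·0.8500 / (0.65·0.8500 + 0.3·0.1500) ≈ 0.9247
After a second stylistic marker='absent': P(author P) = 0.8·0.9247 / (0.8·0.9247 + 0.35·0.0753) ≈ 0.9656
After a stylometric feature='absent': P(author P) = 0.35·0.9656 / (0.35·0.9656 + 0.7·0.0344) ≈ 0.9335
After a stylometric feature='present': P(author P) = 0.65·0.9335 / (0.65·0.9335 + 0.3·0.0665) ≈ 0.9682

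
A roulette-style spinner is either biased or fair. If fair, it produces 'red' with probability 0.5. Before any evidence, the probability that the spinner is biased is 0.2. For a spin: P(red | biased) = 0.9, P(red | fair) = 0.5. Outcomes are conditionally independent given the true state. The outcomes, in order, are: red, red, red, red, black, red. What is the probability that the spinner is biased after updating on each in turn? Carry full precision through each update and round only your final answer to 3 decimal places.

0.486

After 'red': P(biased) = 0.9·0.2000 / (0.9·0.2000 + 0.5·0.8000) ≈ 0.3103
After 'red': P(biased) = 0.9·0.3103 / (0.9·0.3103 + 0.5·0.6897) ≈ 0.4475
After 'red': P(biased) = 0.9·0.4475 / (0.9·0.4475 + 0.5·0.5525) ≈ 0.5932
After 'red': P(biased) = 0.9·0.5932 / (0.9·0.5932 + 0.5·0.4068) ≈ 0.7241
After 'black': P(biased) = 0.1·0.7241 / (0.1·0.7241 + 0.5·0.2759) ≈ 0.3442
After 'red': P(biased) = 0.9·0.3442 / (0.9·0.3442 + 0.5·0.6558) ≈ 0.4858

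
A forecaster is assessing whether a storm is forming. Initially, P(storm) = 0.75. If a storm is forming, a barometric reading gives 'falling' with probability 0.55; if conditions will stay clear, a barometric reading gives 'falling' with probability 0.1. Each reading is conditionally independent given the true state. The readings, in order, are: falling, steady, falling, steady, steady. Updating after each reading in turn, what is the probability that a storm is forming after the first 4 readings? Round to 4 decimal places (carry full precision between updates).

After 'falling': P(storm) = 0.55·0.7500 / (0.55·0.7500 + 0.1·0.2500) ≈ 0.9429
After 'steady': P(storm) = 0.45·0.9429 / (0.45·0.9429 + 0.9·0.0571) ≈ 0.8919
After 'falling': P(storm) = 0.55·0.8919 / (0.55·0.8919 + 0.1·0.1081) ≈ 0.9784
After 'steady': P(storm) = 0.45·0.9784 / (0.45·0.9784 + 0.9·0.0216) ≈ 0.9578

0.9578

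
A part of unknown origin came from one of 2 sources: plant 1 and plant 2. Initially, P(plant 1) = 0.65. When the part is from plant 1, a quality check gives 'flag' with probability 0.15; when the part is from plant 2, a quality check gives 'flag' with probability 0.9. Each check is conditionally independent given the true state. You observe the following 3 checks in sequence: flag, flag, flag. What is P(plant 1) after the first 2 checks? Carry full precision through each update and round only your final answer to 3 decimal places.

0.049

After 'flag': P(plant 1) = 0.15·0.6500 / (0.15·0.6500 + 0.9·0.3500) ≈ 0.2364
After 'flag': P(plant 1) = 0.15·0.2364 / (0.15·0.2364 + 0.9·0.7636) ≈ 0.0491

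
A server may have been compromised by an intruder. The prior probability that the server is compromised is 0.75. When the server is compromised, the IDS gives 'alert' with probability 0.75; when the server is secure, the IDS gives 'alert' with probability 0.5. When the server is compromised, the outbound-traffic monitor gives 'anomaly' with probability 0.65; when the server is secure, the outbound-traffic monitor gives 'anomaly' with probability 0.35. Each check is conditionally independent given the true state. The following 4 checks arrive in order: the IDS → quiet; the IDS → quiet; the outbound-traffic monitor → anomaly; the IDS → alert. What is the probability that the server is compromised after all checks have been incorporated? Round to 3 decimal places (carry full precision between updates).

0.676

After the IDS='quiet': P(compromised) = 0.25·0.7500 / (0.25·0.7500 + 0.5·0.2500) ≈ 0.6000
After the IDS='quiet': P(compromised) = 0.25·0.6000 / (0.25·0.6000 + 0.5·0.4000) ≈ 0.4286
After the outbound-traffic monitor='anomaly': P(compromised) = 0.65·0.4286 / (0.65·0.4286 + 0.35·0.5714) ≈ 0.5821
After the IDS='alert': P(compromised) = 0.75·0.5821 / (0.75·0.5821 + 0.5·0.4179) ≈ 0.6763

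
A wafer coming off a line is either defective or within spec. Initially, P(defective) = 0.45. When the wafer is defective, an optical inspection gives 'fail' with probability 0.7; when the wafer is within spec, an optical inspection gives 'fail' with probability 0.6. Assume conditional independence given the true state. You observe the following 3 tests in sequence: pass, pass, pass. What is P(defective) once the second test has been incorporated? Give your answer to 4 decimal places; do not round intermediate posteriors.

0.3152

After 'pass': P(defective) = 0.3·0.4500 / (0.3·0.4500 + 0.4·0.5500) ≈ 0.3803
After 'pass': P(defective) = 0.3·0.3803 / (0.3·0.3803 + 0.4·0.6197) ≈ 0.3152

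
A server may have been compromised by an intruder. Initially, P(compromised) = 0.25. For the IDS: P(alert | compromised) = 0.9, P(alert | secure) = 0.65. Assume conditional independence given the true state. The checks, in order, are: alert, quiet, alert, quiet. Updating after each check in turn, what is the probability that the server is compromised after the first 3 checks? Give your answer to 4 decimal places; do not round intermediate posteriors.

0.1544

After 'alert': P(compromised) = 0.9·0.2500 / (0.9·0.2500 + 0.65·0.7500) ≈ 0.3158
After 'quiet': P(compromised) = 0.1·0.3158 / (0.1·0.3158 + 0.35·0.6842) ≈ 0.1165
After 'alert': P(compromised) = 0.9·0.1165 / (0.9·0.1165 + 0.65·0.8835) ≈ 0.1544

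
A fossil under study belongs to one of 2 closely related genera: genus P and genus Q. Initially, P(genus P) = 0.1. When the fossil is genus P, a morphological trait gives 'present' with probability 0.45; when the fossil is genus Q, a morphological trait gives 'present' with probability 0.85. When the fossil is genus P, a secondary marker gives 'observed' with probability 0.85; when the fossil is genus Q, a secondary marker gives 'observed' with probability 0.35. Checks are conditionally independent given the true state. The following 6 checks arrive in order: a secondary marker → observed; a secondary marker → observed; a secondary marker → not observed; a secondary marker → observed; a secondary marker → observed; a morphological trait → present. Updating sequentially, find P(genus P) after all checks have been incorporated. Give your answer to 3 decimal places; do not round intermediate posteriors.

0.321

After a secondary marker='observed': P(genus P) = 0.85·0.1000 / (0.85·0.1000 + 0.35·0.9000) ≈ 0.2125
After a secondary marker='observed': P(genus P) = 0.85·0.2125 / (0.85·0.2125 + 0.35·0.7875) ≈ 0.3959
After a secondary marker='not observed': P(genus P) = 0.15·0.3959 / (0.15·0.3959 + 0.65·0.6041) ≈ 0.1314
After a secondary marker='observed': P(genus P) = 0.85·0.1314 / (0.85·0.1314 + 0.35·0.8686) ≈ 0.2686
After a secondary marker='observed': P(genus P) = 0.85·0.2686 / (0.85·0.2686 + 0.35·0.7314) ≈ 0.4714
After a morphological trait='present': P(genus P) = 0.45·0.4714 / (0.45·0.4714 + 0.85·0.5286) ≈ 0.3207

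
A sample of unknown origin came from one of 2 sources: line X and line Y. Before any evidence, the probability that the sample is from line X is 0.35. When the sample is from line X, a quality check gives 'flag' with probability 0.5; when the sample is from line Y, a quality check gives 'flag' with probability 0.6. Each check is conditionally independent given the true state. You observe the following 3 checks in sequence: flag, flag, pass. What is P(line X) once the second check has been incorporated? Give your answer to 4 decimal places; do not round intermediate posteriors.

0.2722

After 'flag': P(line X) = 0.5·0.3500 / (0.5·0.3500 + 0.6·0.6500) ≈ 0.3097
After 'flag': P(line X) = 0.5·0.3097 / (0.5·0.3097 + 0.6·0.6903) ≈ 0.2722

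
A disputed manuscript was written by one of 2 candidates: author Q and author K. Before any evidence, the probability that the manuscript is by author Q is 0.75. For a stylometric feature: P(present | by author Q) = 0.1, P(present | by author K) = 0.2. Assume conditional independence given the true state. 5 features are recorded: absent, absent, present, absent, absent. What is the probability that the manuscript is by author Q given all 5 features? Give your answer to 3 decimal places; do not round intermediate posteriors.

0.706

Apply Bayes' rule sequentially, carrying P(author Q) forward.
After 'absent': P(author Q) = 0.9·0.7500 / (0.9·0.7500 + 0.8·0.2500) ≈ 0.7714
After 'absent': P(author Q) = 0.9·0.7714 / (0.9·0.7714 + 0.8·0.2286) ≈ 0.7915
After 'present': P(author Q) = 0.1·0.7915 / (0.1·0.7915 + 0.2·0.2085) ≈ 0.6550
After 'absent': P(author Q) = 0.9·0.6550 / (0.9·0.6550 + 0.8·0.3450) ≈ 0.6811
After 'absent': P(author Q) = 0.9·0.6811 / (0.9·0.6811 + 0.8·0.3189) ≈ 0.7061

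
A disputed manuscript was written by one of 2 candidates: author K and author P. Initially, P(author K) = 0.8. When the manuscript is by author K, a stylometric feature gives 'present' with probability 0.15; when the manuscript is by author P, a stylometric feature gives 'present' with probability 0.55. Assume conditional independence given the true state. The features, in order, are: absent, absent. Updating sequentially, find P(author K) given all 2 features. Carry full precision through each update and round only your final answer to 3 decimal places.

Apply Bayes' rule sequentially, carrying P(author K) forward.
After 'absent': P(author K) = 0.85·0.8000 / (0.85·0.8000 + 0.45·0.2000) ≈ 0.8831
After 'absent': P(author K) = 0.85·0.8831 / (0.85·0.8831 + 0.45·0.1169) ≈ 0.9345

0.935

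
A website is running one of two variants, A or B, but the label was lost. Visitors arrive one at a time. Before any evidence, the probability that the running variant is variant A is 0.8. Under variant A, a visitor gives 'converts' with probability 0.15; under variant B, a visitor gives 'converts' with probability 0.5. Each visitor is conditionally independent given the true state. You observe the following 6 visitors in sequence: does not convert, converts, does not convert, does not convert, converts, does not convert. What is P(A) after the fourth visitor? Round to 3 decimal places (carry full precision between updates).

Apply Bayes' rule sequentially, carrying P(A) forward.
After 'does not convert': P(A) = 0.85·0.8000 / (0.85·0.8000 + 0.5·0.2000) ≈ 0.8718
After 'converts': P(A) = 0.15·0.8718 / (0.15·0.8718 + 0.5·0.1282) ≈ 0.6711
After 'does not convert': P(A) = 0.85·0.6711 / (0.85·0.6711 + 0.5·0.3289) ≈ 0.7762
After 'does not convert': P(A) = 0.85·0.7762 / (0.85·0.7762 + 0.5·0.2238) ≈ 0.8550

0.855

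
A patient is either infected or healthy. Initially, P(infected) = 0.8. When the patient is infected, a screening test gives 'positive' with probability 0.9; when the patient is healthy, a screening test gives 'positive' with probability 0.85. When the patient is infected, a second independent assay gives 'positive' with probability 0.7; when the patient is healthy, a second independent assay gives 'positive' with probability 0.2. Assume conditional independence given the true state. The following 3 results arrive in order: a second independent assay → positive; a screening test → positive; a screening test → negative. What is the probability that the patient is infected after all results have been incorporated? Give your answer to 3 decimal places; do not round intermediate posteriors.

0.908

Each posterior becomes the prior for the next update.
After a second independent assay='positive': P(infected) = 0.7·0.8000 / (0.7·0.8000 + 0.2·0.2000) ≈ 0.9333
After a screening test='positive': P(infected) = 0.9·0.9333 / (0.9·0.9333 + 0.85·0.0667) ≈ 0.9368
After a screening test='negative': P(infected) = 0.1·0.9368 / (0.1·0.9368 + 0.15·0.0632) ≈ 0.9081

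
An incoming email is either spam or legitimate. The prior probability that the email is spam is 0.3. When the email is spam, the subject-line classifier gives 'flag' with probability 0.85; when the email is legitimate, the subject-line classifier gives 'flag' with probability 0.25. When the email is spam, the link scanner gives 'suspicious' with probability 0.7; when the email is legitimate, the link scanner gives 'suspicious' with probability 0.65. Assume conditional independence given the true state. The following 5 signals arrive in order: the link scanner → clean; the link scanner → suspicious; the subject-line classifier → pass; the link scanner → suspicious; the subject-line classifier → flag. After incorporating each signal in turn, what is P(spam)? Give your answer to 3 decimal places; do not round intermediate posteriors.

Each posterior becomes the prior for the next update.
After the link scanner='clean': P(spam) = 0.3·0.3000 / (0.3·0.3000 + 0.35·0.7000) ≈ 0.2687
After the link scanner='suspicious': P(spam) = 0.7·0.2687 / (0.7·0.2687 + 0.65·0.7313) ≈ 0.2835
After the subject-line classifier='pass': P(spam) = 0.15·0.2835 / (0.15·0.2835 + 0.75·0.7165) ≈ 0.0733
After the link scanner='suspicious': P(spam) = 0.7·0.0733 / (0.7·0.0733 + 0.65·0.9267) ≈ 0.0785
After the subject-line classifier='flag': P(spam) = 0.85·0.0785 / (0.85·0.0785 + 0.25·0.9215) ≈ 0.2246

0.225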